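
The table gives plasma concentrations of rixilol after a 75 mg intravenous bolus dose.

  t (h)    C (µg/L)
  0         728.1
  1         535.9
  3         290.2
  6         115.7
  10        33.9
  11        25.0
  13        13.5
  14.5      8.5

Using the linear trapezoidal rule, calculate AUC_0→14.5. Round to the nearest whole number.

AUC = 2451 µg/L·h

Trapezoidal AUC_0→14.5:
  [0→1]: (728.1+535.9)/2 × 1 = 632.0
  [1→3]: (535.9+290.2)/2 × 2 = 826.1
  [3→6]: (290.2+115.7)/2 × 3 = 608.85
  [6→10]: (115.7+33.9)/2 × 4 = 299.2
  [10→11]: (33.9+25.0)/2 × 1 = 29.45
  [11→13]: (25.0+13.5)/2 × 2 = 38.5
  [13→14.5]: (13.5+8.5)/2 × 1.5 = 16.5
  Sum = 2450.6 µg/L·h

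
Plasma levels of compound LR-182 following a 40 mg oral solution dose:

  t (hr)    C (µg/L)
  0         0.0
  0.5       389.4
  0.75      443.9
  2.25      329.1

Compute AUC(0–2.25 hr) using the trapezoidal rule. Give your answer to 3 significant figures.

Trapezoidal AUC_0→2.25:
  [0→0.5]: (0.0+389.4)/2 × 0.5 = 97.35
  [0.5→0.75]: (389.4+443.9)/2 × 0.25 = 104.1625
  [0.75→2.25]: (443.9+329.1)/2 × 1.5 = 579.75
  Sum = 781.2625 µg/L·hr

AUC = 781 µg/L·hr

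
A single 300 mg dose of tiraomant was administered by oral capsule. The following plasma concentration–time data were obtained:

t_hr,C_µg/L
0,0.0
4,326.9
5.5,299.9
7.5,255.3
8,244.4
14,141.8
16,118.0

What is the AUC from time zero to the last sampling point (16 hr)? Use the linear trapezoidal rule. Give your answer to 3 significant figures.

Trapezoidal AUC_0→16:
  [0→4]: (0.0+326.9)/2 × 4 = 653.8
  [4→5.5]: (326.9+299.9)/2 × 1.5 = 470.1
  [5.5→7.5]: (299.9+255.3)/2 × 2 = 555.2
  [7.5→8]: (255.3+244.4)/2 × 0.5 = 124.925
  [8→14]: (244.4+141.8)/2 × 6 = 1158.6
  [14→16]: (141.8+118.0)/2 × 2 = 259.8
  Sum = 3222.425 µg/L·hr

AUC = 3220 µg/L·hr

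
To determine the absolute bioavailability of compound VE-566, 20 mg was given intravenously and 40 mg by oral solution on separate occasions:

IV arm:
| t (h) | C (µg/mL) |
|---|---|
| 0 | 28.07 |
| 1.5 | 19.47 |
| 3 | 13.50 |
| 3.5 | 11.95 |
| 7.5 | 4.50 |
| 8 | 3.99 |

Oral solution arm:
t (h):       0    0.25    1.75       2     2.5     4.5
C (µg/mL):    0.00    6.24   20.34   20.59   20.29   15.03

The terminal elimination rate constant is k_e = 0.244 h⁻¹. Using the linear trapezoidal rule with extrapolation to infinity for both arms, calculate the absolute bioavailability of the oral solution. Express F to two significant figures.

Trapezoidal AUC_0→8 (IV):
  [0→1.5]: (28.07+19.47)/2 × 1.5 = 35.655
  [1.5→3]: (19.47+13.50)/2 × 1.5 = 24.7275
  [3→3.5]: (13.50+11.95)/2 × 0.5 = 6.3625
  [3.5→7.5]: (11.95+4.50)/2 × 4 = 32.9
  [7.5→8]: (4.50+3.99)/2 × 0.5 = 2.1225
  Sum = 101.7675 µg/mL·h
IV tail: 3.99/0.244 = 16.352; AUC_iv,0→∞ = 101.7675 + 16.352 = 118.1195 µg/mL·h
Trapezoidal AUC_0→4.5 (oral solution):
  [0→0.25]: (0.00+6.24)/2 × 0.25 = 0.78
  [0.25→1.75]: (6.24+20.34)/2 × 1.5 = 19.935
  [1.75→2]: (20.34+20.59)/2 × 0.25 = 5.11625
  [2→2.5]: (20.59+20.29)/2 × 0.5 = 10.22
  [2.5→4.5]: (20.29+15.03)/2 × 2 = 35.32
  Sum = 71.37125 µg/mL·h
oral solution tail: 15.03/0.244 = 61.598; AUC_ev,0→∞ = 71.37125 + 61.598 = 132.96925 µg/mL·h
F = (AUC_ev/D_ev)/(AUC_iv/D_iv) = (132.96925/40)/(118.1195/20) = 3.32423/5.905975 = 0.5629

F = 0.56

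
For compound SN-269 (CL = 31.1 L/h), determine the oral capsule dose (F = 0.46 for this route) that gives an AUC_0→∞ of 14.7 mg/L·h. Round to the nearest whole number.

Dose = 994 mg

Dose = CL × AUC_0→∞ / F
     = 31.1 × 14.7 / 0.46 = 993.848 mg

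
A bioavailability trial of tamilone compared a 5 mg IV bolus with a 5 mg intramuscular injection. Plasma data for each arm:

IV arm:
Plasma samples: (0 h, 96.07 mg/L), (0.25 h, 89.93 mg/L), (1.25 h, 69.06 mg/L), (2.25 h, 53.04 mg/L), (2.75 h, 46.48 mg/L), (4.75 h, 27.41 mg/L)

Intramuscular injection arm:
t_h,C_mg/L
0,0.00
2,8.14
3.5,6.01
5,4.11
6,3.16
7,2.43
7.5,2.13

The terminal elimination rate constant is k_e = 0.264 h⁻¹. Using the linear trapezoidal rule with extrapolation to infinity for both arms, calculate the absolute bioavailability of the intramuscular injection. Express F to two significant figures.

Trapezoidal AUC_0→4.75 (IV):
  [0→0.25]: (96.07+89.93)/2 × 0.25 = 23.25
  [0.25→1.25]: (89.93+69.06)/2 × 1 = 79.495
  [1.25→2.25]: (69.06+53.04)/2 × 1 = 61.05
  [2.25→2.75]: (53.04+46.48)/2 × 0.5 = 24.88
  [2.75→4.75]: (46.48+27.41)/2 × 2 = 73.89
  Sum = 262.565 mg/L·h
IV tail: 27.41/0.264 = 103.826; AUC_iv,0→∞ = 262.565 + 103.826 = 366.391 mg/L·h
Trapezoidal AUC_0→7.5 (intramuscular injection):
  [0→2]: (0.00+8.14)/2 × 2 = 8.14
  [2→3.5]: (8.14+6.01)/2 × 1.5 = 10.6125
  [3.5→5]: (6.01+4.11)/2 × 1.5 = 7.59
  [5→6]: (4.11+3.16)/2 × 1 = 3.635
  [6→7]: (3.16+2.43)/2 × 1 = 2.795
  [7→7.5]: (2.43+2.13)/2 × 0.5 = 1.14
  Sum = 33.9125 mg/L·h
intramuscular injection tail: 2.13/0.264 = 8.068; AUC_ev,0→∞ = 33.9125 + 8.068 = 41.9805 mg/L·h
F = (AUC_ev/D_ev)/(AUC_iv/D_iv) = (41.9805/5)/(366.391/5) = 8.3961/73.2782 = 0.1146

F = 0.11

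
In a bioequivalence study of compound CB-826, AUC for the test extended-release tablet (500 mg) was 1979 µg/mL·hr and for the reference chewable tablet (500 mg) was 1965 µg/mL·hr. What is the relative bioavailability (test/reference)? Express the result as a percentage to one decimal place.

F_rel = (AUC_test/D_test) / (AUC_ref/D_ref)
      = (1979/500) / (1965/500)
      = 3.958 / 3.93 = 1.0071 = 100.71%

F_rel = 100.7%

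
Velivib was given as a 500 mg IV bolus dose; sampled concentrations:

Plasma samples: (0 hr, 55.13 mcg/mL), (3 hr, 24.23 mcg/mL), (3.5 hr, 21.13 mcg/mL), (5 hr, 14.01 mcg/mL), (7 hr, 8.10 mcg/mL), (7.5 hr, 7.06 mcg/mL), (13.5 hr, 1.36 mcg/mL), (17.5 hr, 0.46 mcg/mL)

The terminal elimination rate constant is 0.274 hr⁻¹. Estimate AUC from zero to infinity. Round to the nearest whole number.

AUC = 213 mcg/mL·hr

Trapezoidal AUC_0→17.5:
  [0→3]: (55.13+24.23)/2 × 3 = 119.04
  [3→3.5]: (24.23+21.13)/2 × 0.5 = 11.34
  [3.5→5]: (21.13+14.01)/2 × 1.5 = 26.355
  [5→7]: (14.01+8.10)/2 × 2 = 22.11
  [7→7.5]: (8.10+7.06)/2 × 0.5 = 3.79
  [7.5→13.5]: (7.06+1.36)/2 × 6 = 25.26
  [13.5→17.5]: (1.36+0.46)/2 × 4 = 3.64
  Sum = 211.535 mcg/mL·hr
Extrapolated tail: C_last / k_e = 0.46 / 0.274 = 1.679
AUC_0→∞ = 211.535 + 1.679 = 213.214 mcg/mL·hr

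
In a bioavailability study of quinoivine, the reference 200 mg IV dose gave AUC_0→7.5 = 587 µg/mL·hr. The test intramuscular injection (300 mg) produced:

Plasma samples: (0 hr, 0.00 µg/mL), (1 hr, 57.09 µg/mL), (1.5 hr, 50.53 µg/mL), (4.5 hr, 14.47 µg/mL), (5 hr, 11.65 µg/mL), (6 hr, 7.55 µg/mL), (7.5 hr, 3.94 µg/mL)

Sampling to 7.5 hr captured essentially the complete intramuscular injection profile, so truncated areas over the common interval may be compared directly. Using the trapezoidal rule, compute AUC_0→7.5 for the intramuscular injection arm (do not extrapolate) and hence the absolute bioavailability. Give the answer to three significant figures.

Trapezoidal AUC_0→7.5 (intramuscular injection):
  [0→1]: (0.00+57.09)/2 × 1 = 28.545
  [1→1.5]: (57.09+50.53)/2 × 0.5 = 26.905
  [1.5→4.5]: (50.53+14.47)/2 × 3 = 97.5
  [4.5→5]: (14.47+11.65)/2 × 0.5 = 6.53
  [5→6]: (11.65+7.55)/2 × 1 = 9.6
  [6→7.5]: (7.55+3.94)/2 × 1.5 = 8.6175
  Sum = 177.6975 µg/mL·hr
F = (AUC_ev/D_ev)/(AUC_iv/D_iv) = (177.6975/300)/(587/200) = 0.592325/2.935 = 0.2018

F = 0.202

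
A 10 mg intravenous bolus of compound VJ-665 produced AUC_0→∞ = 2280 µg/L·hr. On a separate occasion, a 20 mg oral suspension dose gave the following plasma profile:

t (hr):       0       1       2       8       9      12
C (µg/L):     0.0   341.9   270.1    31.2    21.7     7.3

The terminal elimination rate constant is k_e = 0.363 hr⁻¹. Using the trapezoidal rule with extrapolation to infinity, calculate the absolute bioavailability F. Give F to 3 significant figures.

F = 0.323

Trapezoidal AUC_0→12 (oral suspension):
  [0→1]: (0.0+341.9)/2 × 1 = 170.95
  [1→2]: (341.9+270.1)/2 × 1 = 306.0
  [2→8]: (270.1+31.2)/2 × 6 = 903.9
  [8→9]: (31.2+21.7)/2 × 1 = 26.45
  [9→12]: (21.7+7.3)/2 × 3 = 43.5
  Sum = 1450.8 µg/L·hr
Tail: C_last/k_e = 7.3/0.363 = 20.110
AUC_0→∞ (oral suspension) = 1450.8 + 20.110 = 1470.91 µg/L·hr
F = (AUC_ev/D_ev)/(AUC_iv/D_iv) = (1470.91/20)/(2280/10) = 73.5455/228 = 0.3226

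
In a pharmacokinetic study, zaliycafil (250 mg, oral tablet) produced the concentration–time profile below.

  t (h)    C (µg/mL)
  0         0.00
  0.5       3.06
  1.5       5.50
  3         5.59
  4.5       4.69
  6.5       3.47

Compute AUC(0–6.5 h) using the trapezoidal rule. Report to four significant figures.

AUC = 29.23 µg/mL·h

Trapezoidal AUC_0→6.5:
  [0→0.5]: (0.00+3.06)/2 × 0.5 = 0.765
  [0.5→1.5]: (3.06+5.50)/2 × 1 = 4.28
  [1.5→3]: (5.50+5.59)/2 × 1.5 = 8.3175
  [3→4.5]: (5.59+4.69)/2 × 1.5 = 7.71
  [4.5→6.5]: (4.69+3.47)/2 × 2 = 8.16
  Sum = 29.2325 µg/mL·h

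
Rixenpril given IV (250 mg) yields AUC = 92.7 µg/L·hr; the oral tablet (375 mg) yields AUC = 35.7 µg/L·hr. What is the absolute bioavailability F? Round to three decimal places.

F = (AUC_ev / D_ev) / (AUC_iv / D_iv)
  = (35.7/375) / (92.7/250)
  = 0.0952 / 0.3708 = 0.2567

F = 0.257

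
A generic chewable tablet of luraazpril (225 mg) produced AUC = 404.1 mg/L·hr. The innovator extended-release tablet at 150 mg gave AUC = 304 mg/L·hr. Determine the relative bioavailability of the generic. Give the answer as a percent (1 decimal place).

F_rel = (AUC_test/D_test) / (AUC_ref/D_ref)
      = (404.1/225) / (304/150)
      = 1.796 / 2.02667 = 0.8862 = 88.62%

F_rel = 88.6%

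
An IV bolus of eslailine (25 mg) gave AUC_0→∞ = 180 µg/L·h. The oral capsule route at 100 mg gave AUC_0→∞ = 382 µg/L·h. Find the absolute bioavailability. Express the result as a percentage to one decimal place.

F = 53.1%

F = (AUC_ev / D_ev) / (AUC_iv / D_iv)
  = (382/100) / (180/25)
  = 3.82 / 7.2 = 0.5306
  = 53.06%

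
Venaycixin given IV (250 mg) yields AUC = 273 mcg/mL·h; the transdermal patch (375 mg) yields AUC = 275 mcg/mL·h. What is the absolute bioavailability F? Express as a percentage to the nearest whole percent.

F = (AUC_ev / D_ev) / (AUC_iv / D_iv)
  = (275/375) / (273/250)
  = 0.733333 / 1.092 = 0.6716
  = 67.16%

F = 67%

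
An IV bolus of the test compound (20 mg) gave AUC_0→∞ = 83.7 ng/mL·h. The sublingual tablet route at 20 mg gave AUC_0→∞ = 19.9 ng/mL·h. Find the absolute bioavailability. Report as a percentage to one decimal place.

F = (AUC_ev / D_ev) / (AUC_iv / D_iv)
  = (19.9/20) / (83.7/20)
  = 0.995 / 4.185 = 0.2378
  = 23.78%

F = 23.8%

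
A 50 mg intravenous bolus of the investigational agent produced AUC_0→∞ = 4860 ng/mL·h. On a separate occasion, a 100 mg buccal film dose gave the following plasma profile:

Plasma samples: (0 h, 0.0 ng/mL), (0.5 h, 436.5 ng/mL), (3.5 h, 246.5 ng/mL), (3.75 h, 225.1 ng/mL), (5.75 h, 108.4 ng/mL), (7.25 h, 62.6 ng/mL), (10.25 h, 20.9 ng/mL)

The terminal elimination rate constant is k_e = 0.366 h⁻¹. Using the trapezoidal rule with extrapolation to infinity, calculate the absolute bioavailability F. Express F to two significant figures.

Trapezoidal AUC_0→10.25 (buccal film):
  [0→0.5]: (0.0+436.5)/2 × 0.5 = 109.125
  [0.5→3.5]: (436.5+246.5)/2 × 3 = 1024.5
  [3.5→3.75]: (246.5+225.1)/2 × 0.25 = 58.95
  [3.75→5.75]: (225.1+108.4)/2 × 2 = 333.5
  [5.75→7.25]: (108.4+62.6)/2 × 1.5 = 128.25
  [7.25→10.25]: (62.6+20.9)/2 × 3 = 125.25
  Sum = 1779.575 ng/mL·h
Tail: C_last/k_e = 20.9/0.366 = 57.104
AUC_0→∞ (buccal film) = 1779.575 + 57.104 = 1836.679 ng/mL·h
F = (AUC_ev/D_ev)/(AUC_iv/D_iv) = (1836.679/100)/(4860/50) = 18.36679/97.2 = 0.1890

F = 0.19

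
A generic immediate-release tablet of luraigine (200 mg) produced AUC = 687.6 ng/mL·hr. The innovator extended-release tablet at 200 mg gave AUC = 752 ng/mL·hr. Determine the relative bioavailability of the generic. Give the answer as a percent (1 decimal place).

F_rel = 91.4%

F_rel = (AUC_test/D_test) / (AUC_ref/D_ref)
      = (687.6/200) / (752/200)
      = 3.438 / 3.76 = 0.9144 = 91.44%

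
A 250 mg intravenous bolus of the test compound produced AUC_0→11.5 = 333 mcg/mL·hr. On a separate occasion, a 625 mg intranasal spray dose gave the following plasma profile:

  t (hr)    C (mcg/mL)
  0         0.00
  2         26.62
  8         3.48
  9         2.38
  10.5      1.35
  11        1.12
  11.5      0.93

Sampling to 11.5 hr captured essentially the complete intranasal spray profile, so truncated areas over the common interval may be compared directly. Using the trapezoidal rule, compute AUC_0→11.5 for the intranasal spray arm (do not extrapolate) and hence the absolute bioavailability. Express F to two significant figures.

F = 0.15

Trapezoidal AUC_0→11.5 (intranasal spray):
  [0→2]: (0.00+26.62)/2 × 2 = 26.62
  [2→8]: (26.62+3.48)/2 × 6 = 90.3
  [8→9]: (3.48+2.38)/2 × 1 = 2.93
  [9→10.5]: (2.38+1.35)/2 × 1.5 = 2.7975
  [10.5→11]: (1.35+1.12)/2 × 0.5 = 0.6175
  [11→11.5]: (1.12+0.93)/2 × 0.5 = 0.5125
  Sum = 123.7775 mcg/mL·hr
F = (AUC_ev/D_ev)/(AUC_iv/D_iv) = (123.7775/625)/(333/250) = 0.198044/1.332 = 0.1487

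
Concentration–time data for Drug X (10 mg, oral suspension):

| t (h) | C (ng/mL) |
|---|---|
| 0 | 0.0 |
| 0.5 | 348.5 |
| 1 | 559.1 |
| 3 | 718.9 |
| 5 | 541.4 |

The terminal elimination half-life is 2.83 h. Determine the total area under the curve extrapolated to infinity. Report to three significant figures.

Trapezoidal AUC_0→5:
  [0→0.5]: (0.0+348.5)/2 × 0.5 = 87.125
  [0.5→1]: (348.5+559.1)/2 × 0.5 = 226.9
  [1→3]: (559.1+718.9)/2 × 2 = 1278.0
  [3→5]: (718.9+541.4)/2 × 2 = 1260.3
  Sum = 2852.325 ng/mL·h
k_e = ln2 / t½ = 0.693147 / 2.83 = 0.2449 h^-1
Extrapolated tail: C_last / k_e = 541.4 / 0.2449 = 2210.698
AUC_0→∞ = 2852.325 + 2210.698 = 5063.023 ng/mL·h

AUC = 5060 ng/mL·h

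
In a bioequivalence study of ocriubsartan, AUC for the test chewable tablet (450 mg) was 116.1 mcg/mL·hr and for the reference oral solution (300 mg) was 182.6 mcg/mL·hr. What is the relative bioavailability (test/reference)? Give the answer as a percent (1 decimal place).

F_rel = 42.4%

F_rel = (AUC_test/D_test) / (AUC_ref/D_ref)
      = (116.1/450) / (182.6/300)
      = 0.258 / 0.608667 = 0.4239 = 42.39%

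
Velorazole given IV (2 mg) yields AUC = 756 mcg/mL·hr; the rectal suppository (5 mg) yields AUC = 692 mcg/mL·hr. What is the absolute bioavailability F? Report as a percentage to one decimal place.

F = 36.6%

F = (AUC_ev / D_ev) / (AUC_iv / D_iv)
  = (692/5) / (756/2)
  = 138.4 / 378 = 0.3661
  = 36.61%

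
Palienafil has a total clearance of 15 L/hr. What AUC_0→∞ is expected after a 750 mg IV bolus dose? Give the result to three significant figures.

AUC_0→∞ = Dose_iv / CL
        = 750 / 15 = 50 mg/L·hr

AUC = 50.0 mg/L·hr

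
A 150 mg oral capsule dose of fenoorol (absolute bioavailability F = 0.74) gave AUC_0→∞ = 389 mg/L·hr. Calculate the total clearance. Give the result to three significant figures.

CL = 0.285 L/hr

CL = F × Dose / AUC_0→∞
   = 0.74 × 150 / 389 = 0.285347 L/hr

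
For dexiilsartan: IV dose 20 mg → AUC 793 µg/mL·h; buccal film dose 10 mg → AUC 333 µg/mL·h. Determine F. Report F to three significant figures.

F = 0.840

F = (AUC_ev / D_ev) / (AUC_iv / D_iv)
  = (333/10) / (793/20)
  = 33.3 / 39.65 = 0.8398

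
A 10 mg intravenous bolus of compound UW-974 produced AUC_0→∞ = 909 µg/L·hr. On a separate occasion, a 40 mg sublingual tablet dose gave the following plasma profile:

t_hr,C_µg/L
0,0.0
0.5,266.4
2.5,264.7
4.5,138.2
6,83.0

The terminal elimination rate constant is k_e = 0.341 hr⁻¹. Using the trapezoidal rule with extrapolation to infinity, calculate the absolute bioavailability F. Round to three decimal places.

F = 0.388

Trapezoidal AUC_0→6 (sublingual tablet):
  [0→0.5]: (0.0+266.4)/2 × 0.5 = 66.6
  [0.5→2.5]: (266.4+264.7)/2 × 2 = 531.1
  [2.5→4.5]: (264.7+138.2)/2 × 2 = 402.9
  [4.5→6]: (138.2+83.0)/2 × 1.5 = 165.9
  Sum = 1166.5 µg/L·hr
Tail: C_last/k_e = 83.0/0.341 = 243.402
AUC_0→∞ (sublingual tablet) = 1166.5 + 243.402 = 1409.902 µg/L·hr
F = (AUC_ev/D_ev)/(AUC_iv/D_iv) = (1409.902/40)/(909/10) = 35.24755/90.9 = 0.3878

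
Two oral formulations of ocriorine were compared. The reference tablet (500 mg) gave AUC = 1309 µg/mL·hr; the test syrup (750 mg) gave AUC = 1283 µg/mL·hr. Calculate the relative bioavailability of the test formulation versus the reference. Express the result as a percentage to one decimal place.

F_rel = 65.3%

F_rel = (AUC_test/D_test) / (AUC_ref/D_ref)
      = (1283/750) / (1309/500)
      = 1.71067 / 2.618 = 0.6534 = 65.34%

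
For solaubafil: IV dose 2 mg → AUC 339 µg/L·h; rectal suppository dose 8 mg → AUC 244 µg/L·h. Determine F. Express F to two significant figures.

F = 0.18

F = (AUC_ev / D_ev) / (AUC_iv / D_iv)
  = (244/8) / (339/2)
  = 30.5 / 169.5 = 0.1799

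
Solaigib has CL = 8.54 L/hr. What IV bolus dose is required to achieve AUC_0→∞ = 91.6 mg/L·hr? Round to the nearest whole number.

Dose = 782 mg

Dose_iv = CL × AUC_0→∞
     = 8.54 × 91.6 = 782.264 mg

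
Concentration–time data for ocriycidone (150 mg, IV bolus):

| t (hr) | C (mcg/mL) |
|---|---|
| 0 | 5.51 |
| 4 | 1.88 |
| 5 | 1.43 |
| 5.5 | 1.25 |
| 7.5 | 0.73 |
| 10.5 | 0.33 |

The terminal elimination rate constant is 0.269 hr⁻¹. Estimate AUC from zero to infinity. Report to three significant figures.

Trapezoidal AUC_0→10.5:
  [0→4]: (5.51+1.88)/2 × 4 = 14.78
  [4→5]: (1.88+1.43)/2 × 1 = 1.655
  [5→5.5]: (1.43+1.25)/2 × 0.5 = 0.67
  [5.5→7.5]: (1.25+0.73)/2 × 2 = 1.98
  [7.5→10.5]: (0.73+0.33)/2 × 3 = 1.59
  Sum = 20.675 mcg/mL·hr
Extrapolated tail: C_last / k_e = 0.33 / 0.269 = 1.227
AUC_0→∞ = 20.675 + 1.227 = 21.902 mcg/mL·hr

AUC = 21.9 mcg/mL·hr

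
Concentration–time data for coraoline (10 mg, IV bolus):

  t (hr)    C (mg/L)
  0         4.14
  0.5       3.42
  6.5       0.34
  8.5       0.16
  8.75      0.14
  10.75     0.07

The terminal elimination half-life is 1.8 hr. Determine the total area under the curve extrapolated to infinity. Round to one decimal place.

Trapezoidal AUC_0→10.75:
  [0→0.5]: (4.14+3.42)/2 × 0.5 = 1.89
  [0.5→6.5]: (3.42+0.34)/2 × 6 = 11.28
  [6.5→8.5]: (0.34+0.16)/2 × 2 = 0.5
  [8.5→8.75]: (0.16+0.14)/2 × 0.25 = 0.0375
  [8.75→10.75]: (0.14+0.07)/2 × 2 = 0.21
  Sum = 13.9175 mg/L·hr
k_e = ln2 / t½ = 0.693147 / 1.8 = 0.3851 hr^-1
Extrapolated tail: C_last / k_e = 0.07 / 0.3851 = 0.182
AUC_0→∞ = 13.9175 + 0.182 = 14.0995 mg/L·hr

AUC = 14.1 mg/L·hr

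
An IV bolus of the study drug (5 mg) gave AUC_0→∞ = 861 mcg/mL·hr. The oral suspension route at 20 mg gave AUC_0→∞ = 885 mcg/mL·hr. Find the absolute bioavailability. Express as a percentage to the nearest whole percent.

F = 26%

F = (AUC_ev / D_ev) / (AUC_iv / D_iv)
  = (885/20) / (861/5)
  = 44.25 / 172.2 = 0.2570
  = 25.70%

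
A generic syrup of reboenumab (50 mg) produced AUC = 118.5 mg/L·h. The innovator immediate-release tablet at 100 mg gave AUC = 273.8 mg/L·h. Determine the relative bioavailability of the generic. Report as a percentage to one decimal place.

F_rel = (AUC_test/D_test) / (AUC_ref/D_ref)
      = (118.5/50) / (273.8/100)
      = 2.37 / 2.738 = 0.8656 = 86.56%

F_rel = 86.6%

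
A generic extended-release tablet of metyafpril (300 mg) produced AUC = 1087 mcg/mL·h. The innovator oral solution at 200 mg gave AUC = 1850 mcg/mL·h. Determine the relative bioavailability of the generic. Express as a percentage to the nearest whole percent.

F_rel = (AUC_test/D_test) / (AUC_ref/D_ref)
      = (1087/300) / (1850/200)
      = 3.62333 / 9.25 = 0.3917 = 39.17%

F_rel = 39%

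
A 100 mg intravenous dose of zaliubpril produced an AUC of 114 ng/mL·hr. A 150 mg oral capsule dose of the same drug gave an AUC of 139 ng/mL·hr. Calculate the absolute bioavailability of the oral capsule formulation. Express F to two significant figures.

F = (AUC_ev / D_ev) / (AUC_iv / D_iv)
  = (139/150) / (114/100)
  = 0.926667 / 1.14 = 0.8129

F = 0.81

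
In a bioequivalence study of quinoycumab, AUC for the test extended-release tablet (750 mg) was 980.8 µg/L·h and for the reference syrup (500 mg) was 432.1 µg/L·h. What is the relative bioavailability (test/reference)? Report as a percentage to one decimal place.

F_rel = 151.3%

F_rel = (AUC_test/D_test) / (AUC_ref/D_ref)
      = (980.8/750) / (432.1/500)
      = 1.30773 / 0.8642 = 1.5132 = 151.32%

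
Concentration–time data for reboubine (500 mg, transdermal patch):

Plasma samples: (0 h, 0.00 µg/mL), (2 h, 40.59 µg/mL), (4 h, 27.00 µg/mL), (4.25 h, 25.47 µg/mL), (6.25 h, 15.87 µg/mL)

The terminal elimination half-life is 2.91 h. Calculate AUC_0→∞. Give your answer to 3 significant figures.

Trapezoidal AUC_0→6.25:
  [0→2]: (0.00+40.59)/2 × 2 = 40.59
  [2→4]: (40.59+27.00)/2 × 2 = 67.59
  [4→4.25]: (27.00+25.47)/2 × 0.25 = 6.55875
  [4.25→6.25]: (25.47+15.87)/2 × 2 = 41.34
  Sum = 156.07875 µg/mL·h
k_e = ln2 / t½ = 0.693147 / 2.91 = 0.2382 h^-1
Extrapolated tail: C_last / k_e = 15.87 / 0.2382 = 66.625
AUC_0→∞ = 156.07875 + 66.625 = 222.70375 µg/mL·h

AUC = 223 µg/mL·h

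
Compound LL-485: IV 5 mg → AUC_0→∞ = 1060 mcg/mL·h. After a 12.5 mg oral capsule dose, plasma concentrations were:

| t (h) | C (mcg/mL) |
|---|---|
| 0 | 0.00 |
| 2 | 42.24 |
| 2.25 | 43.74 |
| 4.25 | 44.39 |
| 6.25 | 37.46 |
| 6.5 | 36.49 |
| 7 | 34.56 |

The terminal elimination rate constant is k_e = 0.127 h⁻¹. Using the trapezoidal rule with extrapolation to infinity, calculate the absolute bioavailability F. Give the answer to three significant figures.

F = 0.197

Trapezoidal AUC_0→7 (oral capsule):
  [0→2]: (0.00+42.24)/2 × 2 = 42.24
  [2→2.25]: (42.24+43.74)/2 × 0.25 = 10.7475
  [2.25→4.25]: (43.74+44.39)/2 × 2 = 88.13
  [4.25→6.25]: (44.39+37.46)/2 × 2 = 81.85
  [6.25→6.5]: (37.46+36.49)/2 × 0.25 = 9.24375
  [6.5→7]: (36.49+34.56)/2 × 0.5 = 17.7625
  Sum = 249.97375 mcg/mL·h
Tail: C_last/k_e = 34.56/0.127 = 272.126
AUC_0→∞ (oral capsule) = 249.97375 + 272.126 = 522.09975 mcg/mL·h
F = (AUC_ev/D_ev)/(AUC_iv/D_iv) = (522.09975/12.5)/(1060/5) = 41.76798/212 = 0.1970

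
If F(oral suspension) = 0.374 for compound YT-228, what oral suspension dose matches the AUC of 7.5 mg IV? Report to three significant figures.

For equal systemic exposure: F × D_ev = D_iv
D_ev = D_iv / F = 7.5 / 0.374 = 20.0535 mg

D_oral = 20.1 mg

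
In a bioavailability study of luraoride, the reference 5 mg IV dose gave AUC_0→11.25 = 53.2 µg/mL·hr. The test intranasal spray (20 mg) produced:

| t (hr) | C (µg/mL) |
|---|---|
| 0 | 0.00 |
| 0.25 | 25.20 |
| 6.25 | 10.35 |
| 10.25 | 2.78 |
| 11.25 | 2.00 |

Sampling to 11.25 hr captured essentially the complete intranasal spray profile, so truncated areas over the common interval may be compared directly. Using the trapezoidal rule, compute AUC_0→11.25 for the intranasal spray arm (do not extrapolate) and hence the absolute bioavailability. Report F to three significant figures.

F = 0.651

Trapezoidal AUC_0→11.25 (intranasal spray):
  [0→0.25]: (0.00+25.20)/2 × 0.25 = 3.15
  [0.25→6.25]: (25.20+10.35)/2 × 6 = 106.65
  [6.25→10.25]: (10.35+2.78)/2 × 4 = 26.26
  [10.25→11.25]: (2.78+2.00)/2 × 1 = 2.39
  Sum = 138.45 µg/mL·hr
F = (AUC_ev/D_ev)/(AUC_iv/D_iv) = (138.45/20)/(53.2/5) = 6.9225/10.64 = 0.6506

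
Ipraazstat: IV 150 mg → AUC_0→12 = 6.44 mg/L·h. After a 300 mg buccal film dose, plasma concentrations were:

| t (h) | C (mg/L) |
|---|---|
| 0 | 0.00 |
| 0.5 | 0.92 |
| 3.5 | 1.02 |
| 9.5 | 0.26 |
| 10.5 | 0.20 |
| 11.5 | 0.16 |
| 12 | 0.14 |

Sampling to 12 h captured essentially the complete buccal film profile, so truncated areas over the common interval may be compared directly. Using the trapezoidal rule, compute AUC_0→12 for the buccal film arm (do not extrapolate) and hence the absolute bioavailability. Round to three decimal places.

Trapezoidal AUC_0→12 (buccal film):
  [0→0.5]: (0.00+0.92)/2 × 0.5 = 0.23
  [0.5→3.5]: (0.92+1.02)/2 × 3 = 2.91
  [3.5→9.5]: (1.02+0.26)/2 × 6 = 3.84
  [9.5→10.5]: (0.26+0.20)/2 × 1 = 0.23
  [10.5→11.5]: (0.20+0.16)/2 × 1 = 0.18
  [11.5→12]: (0.16+0.14)/2 × 0.5 = 0.075
  Sum = 7.465 mg/L·h
F = (AUC_ev/D_ev)/(AUC_iv/D_iv) = (7.465/300)/(6.44/150) = 0.0248833/0.0429333 = 0.5796

F = 0.580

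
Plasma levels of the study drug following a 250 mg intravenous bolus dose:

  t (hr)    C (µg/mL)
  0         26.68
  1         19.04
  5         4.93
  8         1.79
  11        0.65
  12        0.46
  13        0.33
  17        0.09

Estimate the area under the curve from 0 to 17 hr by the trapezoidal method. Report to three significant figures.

AUC = 86.3 µg/mL·hr

Trapezoidal AUC_0→17:
  [0→1]: (26.68+19.04)/2 × 1 = 22.86
  [1→5]: (19.04+4.93)/2 × 4 = 47.94
  [5→8]: (4.93+1.79)/2 × 3 = 10.08
  [8→11]: (1.79+0.65)/2 × 3 = 3.66
  [11→12]: (0.65+0.46)/2 × 1 = 0.555
  [12→13]: (0.46+0.33)/2 × 1 = 0.395
  [13→17]: (0.33+0.09)/2 × 4 = 0.84
  Sum = 86.33 µg/mL·hr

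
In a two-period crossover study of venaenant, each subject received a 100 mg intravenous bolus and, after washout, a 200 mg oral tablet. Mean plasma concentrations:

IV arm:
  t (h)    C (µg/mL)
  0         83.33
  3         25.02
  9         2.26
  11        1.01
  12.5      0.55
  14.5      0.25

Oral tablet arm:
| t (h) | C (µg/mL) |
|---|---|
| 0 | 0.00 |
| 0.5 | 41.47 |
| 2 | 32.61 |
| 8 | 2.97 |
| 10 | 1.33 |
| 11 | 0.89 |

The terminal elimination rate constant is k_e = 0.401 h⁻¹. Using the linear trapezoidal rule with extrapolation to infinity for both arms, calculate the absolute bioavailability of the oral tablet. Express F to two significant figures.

Trapezoidal AUC_0→14.5 (IV):
  [0→3]: (83.33+25.02)/2 × 3 = 162.525
  [3→9]: (25.02+2.26)/2 × 6 = 81.84
  [9→11]: (2.26+1.01)/2 × 2 = 3.27
  [11→12.5]: (1.01+0.55)/2 × 1.5 = 1.17
  [12.5→14.5]: (0.55+0.25)/2 × 2 = 0.8
  Sum = 249.605 µg/mL·h
IV tail: 0.25/0.401 = 0.623; AUC_iv,0→∞ = 249.605 + 0.623 = 250.228 µg/mL·h
Trapezoidal AUC_0→11 (oral tablet):
  [0→0.5]: (0.00+41.47)/2 × 0.5 = 10.3675
  [0.5→2]: (41.47+32.61)/2 × 1.5 = 55.56
  [2→8]: (32.61+2.97)/2 × 6 = 106.74
  [8→10]: (2.97+1.33)/2 × 2 = 4.3
  [10→11]: (1.33+0.89)/2 × 1 = 1.11
  Sum = 178.0775 µg/mL·h
oral tablet tail: 0.89/0.401 = 2.219; AUC_ev,0→∞ = 178.0775 + 2.219 = 180.2965 µg/mL·h
F = (AUC_ev/D_ev)/(AUC_iv/D_iv) = (180.2965/200)/(250.228/100) = 0.9014825/2.50228 = 0.3603

F = 0.36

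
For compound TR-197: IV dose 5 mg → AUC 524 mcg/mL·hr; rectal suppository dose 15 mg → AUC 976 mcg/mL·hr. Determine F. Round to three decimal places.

F = 0.621

F = (AUC_ev / D_ev) / (AUC_iv / D_iv)
  = (976/15) / (524/5)
  = 65.0667 / 104.8 = 0.6209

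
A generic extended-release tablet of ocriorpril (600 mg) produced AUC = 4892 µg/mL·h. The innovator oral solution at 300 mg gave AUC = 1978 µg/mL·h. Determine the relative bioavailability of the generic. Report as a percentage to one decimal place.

F_rel = (AUC_test/D_test) / (AUC_ref/D_ref)
      = (4892/600) / (1978/300)
      = 8.15333 / 6.59333 = 1.2366 = 123.66%

F_rel = 123.7%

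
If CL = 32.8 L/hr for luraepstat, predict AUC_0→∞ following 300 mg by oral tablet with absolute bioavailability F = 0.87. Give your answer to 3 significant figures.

AUC = 7.96 mg/L·hr

AUC_0→∞ = F × Dose / CL
        = 0.87 × 300 / 32.8 = 7.95732 mg/L·hr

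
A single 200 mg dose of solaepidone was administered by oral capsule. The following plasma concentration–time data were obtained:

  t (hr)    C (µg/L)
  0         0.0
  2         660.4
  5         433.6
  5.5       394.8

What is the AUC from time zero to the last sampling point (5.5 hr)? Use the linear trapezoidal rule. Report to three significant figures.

AUC = 2510 µg/L·hr

Trapezoidal AUC_0→5.5:
  [0→2]: (0.0+660.4)/2 × 2 = 660.4
  [2→5]: (660.4+433.6)/2 × 3 = 1641.0
  [5→5.5]: (433.6+394.8)/2 × 0.5 = 207.1
  Sum = 2508.5 µg/L·hr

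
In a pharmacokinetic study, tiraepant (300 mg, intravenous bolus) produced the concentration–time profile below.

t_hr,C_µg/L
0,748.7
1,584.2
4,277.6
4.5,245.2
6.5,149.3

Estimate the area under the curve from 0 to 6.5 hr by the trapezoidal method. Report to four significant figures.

AUC = 2484 µg/L·hr

Trapezoidal AUC_0→6.5:
  [0→1]: (748.7+584.2)/2 × 1 = 666.45
  [1→4]: (584.2+277.6)/2 × 3 = 1292.7
  [4→4.5]: (277.6+245.2)/2 × 0.5 = 130.7
  [4.5→6.5]: (245.2+149.3)/2 × 2 = 394.5
  Sum = 2484.35 µg/L·hr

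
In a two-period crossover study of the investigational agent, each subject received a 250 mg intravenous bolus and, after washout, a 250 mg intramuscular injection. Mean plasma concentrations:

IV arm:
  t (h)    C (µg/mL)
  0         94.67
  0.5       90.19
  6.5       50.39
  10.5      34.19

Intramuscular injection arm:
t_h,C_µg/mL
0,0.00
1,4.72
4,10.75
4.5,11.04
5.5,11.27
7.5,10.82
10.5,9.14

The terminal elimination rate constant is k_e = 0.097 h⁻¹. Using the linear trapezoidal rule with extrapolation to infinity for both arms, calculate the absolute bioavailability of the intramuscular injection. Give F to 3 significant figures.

F = 0.190

Trapezoidal AUC_0→10.5 (IV):
  [0→0.5]: (94.67+90.19)/2 × 0.5 = 46.215
  [0.5→6.5]: (90.19+50.39)/2 × 6 = 421.74
  [6.5→10.5]: (50.39+34.19)/2 × 4 = 169.16
  Sum = 637.115 µg/mL·h
IV tail: 34.19/0.097 = 352.474; AUC_iv,0→∞ = 637.115 + 352.474 = 989.589 µg/mL·h
Trapezoidal AUC_0→10.5 (intramuscular injection):
  [0→1]: (0.00+4.72)/2 × 1 = 2.36
  [1→4]: (4.72+10.75)/2 × 3 = 23.205
  [4→4.5]: (10.75+11.04)/2 × 0.5 = 5.4475
  [4.5→5.5]: (11.04+11.27)/2 × 1 = 11.155
  [5.5→7.5]: (11.27+10.82)/2 × 2 = 22.09
  [7.5→10.5]: (10.82+9.14)/2 × 3 = 29.94
  Sum = 94.1975 µg/mL·h
intramuscular injection tail: 9.14/0.097 = 94.227; AUC_ev,0→∞ = 94.1975 + 94.227 = 188.4245 µg/mL·h
F = (AUC_ev/D_ev)/(AUC_iv/D_iv) = (188.4245/250)/(989.589/250) = 0.753698/3.958356 = 0.1904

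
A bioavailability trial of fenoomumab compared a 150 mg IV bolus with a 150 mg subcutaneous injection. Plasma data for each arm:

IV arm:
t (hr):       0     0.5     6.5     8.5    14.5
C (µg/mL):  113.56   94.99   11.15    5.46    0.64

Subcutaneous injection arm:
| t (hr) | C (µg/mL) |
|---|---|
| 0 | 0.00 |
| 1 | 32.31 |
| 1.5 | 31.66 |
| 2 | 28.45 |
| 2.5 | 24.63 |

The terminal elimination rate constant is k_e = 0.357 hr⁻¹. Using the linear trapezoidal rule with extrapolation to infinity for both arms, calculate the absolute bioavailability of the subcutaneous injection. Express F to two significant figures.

F = 0.32

Trapezoidal AUC_0→14.5 (IV):
  [0→0.5]: (113.56+94.99)/2 × 0.5 = 52.1375
  [0.5→6.5]: (94.99+11.15)/2 × 6 = 318.42
  [6.5→8.5]: (11.15+5.46)/2 × 2 = 16.61
  [8.5→14.5]: (5.46+0.64)/2 × 6 = 18.3
  Sum = 405.4675 µg/mL·hr
IV tail: 0.64/0.357 = 1.793; AUC_iv,0→∞ = 405.4675 + 1.793 = 407.2605 µg/mL·hr
Trapezoidal AUC_0→2.5 (subcutaneous injection):
  [0→1]: (0.00+32.31)/2 × 1 = 16.155
  [1→1.5]: (32.31+31.66)/2 × 0.5 = 15.9925
  [1.5→2]: (31.66+28.45)/2 × 0.5 = 15.0275
  [2→2.5]: (28.45+24.63)/2 × 0.5 = 13.27
  Sum = 60.445 µg/mL·hr
subcutaneous injection tail: 24.63/0.357 = 68.992; AUC_ev,0→∞ = 60.445 + 68.992 = 129.437 µg/mL·hr
F = (AUC_ev/D_ev)/(AUC_iv/D_iv) = (129.437/150)/(407.2605/150) = 0.862913/2.71507 = 0.3178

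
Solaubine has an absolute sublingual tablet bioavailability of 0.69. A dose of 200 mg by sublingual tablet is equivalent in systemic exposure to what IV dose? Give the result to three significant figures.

Systemic exposure from an extravascular dose = F × D_ev, so the equivalent IV dose is F × D_ev.
D_iv = F × D_ev = 0.69 × 200 = 138 mg

D_iv = 138 mg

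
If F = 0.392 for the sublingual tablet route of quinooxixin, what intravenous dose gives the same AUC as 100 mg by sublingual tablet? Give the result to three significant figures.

D_iv = 39.2 mg

Systemic exposure from an extravascular dose = F × D_ev, so the equivalent IV dose is F × D_ev.
D_iv = F × D_ev = 0.392 × 100 = 39.2 mg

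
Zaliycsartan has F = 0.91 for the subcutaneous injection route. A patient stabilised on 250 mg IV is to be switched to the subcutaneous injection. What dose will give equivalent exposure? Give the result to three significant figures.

D_subcutaneous = 275 mg

For equal systemic exposure: F × D_ev = D_iv
D_ev = D_iv / F = 250 / 0.91 = 274.725 mg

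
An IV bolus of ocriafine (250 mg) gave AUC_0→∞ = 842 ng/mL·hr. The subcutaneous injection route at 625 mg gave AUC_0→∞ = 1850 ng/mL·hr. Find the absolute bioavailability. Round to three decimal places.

F = 0.879

F = (AUC_ev / D_ev) / (AUC_iv / D_iv)
  = (1850/625) / (842/250)
  = 2.96 / 3.368 = 0.8789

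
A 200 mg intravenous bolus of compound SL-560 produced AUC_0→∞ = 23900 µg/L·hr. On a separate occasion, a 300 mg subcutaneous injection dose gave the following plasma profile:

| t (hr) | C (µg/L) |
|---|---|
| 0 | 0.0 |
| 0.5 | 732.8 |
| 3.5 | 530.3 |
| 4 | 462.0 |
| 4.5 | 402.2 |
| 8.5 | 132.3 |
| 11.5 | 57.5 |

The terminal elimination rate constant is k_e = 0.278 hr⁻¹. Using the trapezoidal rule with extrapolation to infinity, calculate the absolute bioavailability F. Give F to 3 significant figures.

Trapezoidal AUC_0→11.5 (subcutaneous injection):
  [0→0.5]: (0.0+732.8)/2 × 0.5 = 183.2
  [0.5→3.5]: (732.8+530.3)/2 × 3 = 1894.65
  [3.5→4]: (530.3+462.0)/2 × 0.5 = 248.075
  [4→4.5]: (462.0+402.2)/2 × 0.5 = 216.05
  [4.5→8.5]: (402.2+132.3)/2 × 4 = 1069.0
  [8.5→11.5]: (132.3+57.5)/2 × 3 = 284.7
  Sum = 3895.675 µg/L·hr
Tail: C_last/k_e = 57.5/0.278 = 206.835
AUC_0→∞ (subcutaneous injection) = 3895.675 + 206.835 = 4102.51 µg/L·hr
F = (AUC_ev/D_ev)/(AUC_iv/D_iv) = (4102.51/300)/(23900/200) = 13.675/119.5 = 0.1144

F = 0.114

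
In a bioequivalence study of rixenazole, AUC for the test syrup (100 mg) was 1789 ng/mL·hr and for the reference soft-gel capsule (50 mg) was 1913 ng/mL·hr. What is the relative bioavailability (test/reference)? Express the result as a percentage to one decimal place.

F_rel = (AUC_test/D_test) / (AUC_ref/D_ref)
      = (1789/100) / (1913/50)
      = 17.89 / 38.26 = 0.4676 = 46.76%

F_rel = 46.8%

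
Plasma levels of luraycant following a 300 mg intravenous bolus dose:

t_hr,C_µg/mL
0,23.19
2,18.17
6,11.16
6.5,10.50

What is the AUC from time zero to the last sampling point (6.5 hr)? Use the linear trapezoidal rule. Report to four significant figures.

Trapezoidal AUC_0→6.5:
  [0→2]: (23.19+18.17)/2 × 2 = 41.36
  [2→6]: (18.17+11.16)/2 × 4 = 58.66
  [6→6.5]: (11.16+10.50)/2 × 0.5 = 5.415
  Sum = 105.435 µg/mL·hr

AUC = 105.4 µg/mL·hr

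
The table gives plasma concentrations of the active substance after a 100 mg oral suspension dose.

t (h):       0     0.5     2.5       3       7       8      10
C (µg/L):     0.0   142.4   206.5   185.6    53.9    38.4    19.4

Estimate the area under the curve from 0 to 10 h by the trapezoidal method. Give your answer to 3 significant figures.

Trapezoidal AUC_0→10:
  [0→0.5]: (0.0+142.4)/2 × 0.5 = 35.6
  [0.5→2.5]: (142.4+206.5)/2 × 2 = 348.9
  [2.5→3]: (206.5+185.6)/2 × 0.5 = 98.025
  [3→7]: (185.6+53.9)/2 × 4 = 479.0
  [7→8]: (53.9+38.4)/2 × 1 = 46.15
  [8→10]: (38.4+19.4)/2 × 2 = 57.8
  Sum = 1065.475 µg/L·h

AUC = 1070 µg/L·h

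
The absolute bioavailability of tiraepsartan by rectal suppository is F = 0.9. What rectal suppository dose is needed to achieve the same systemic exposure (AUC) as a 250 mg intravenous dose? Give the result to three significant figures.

For equal systemic exposure: F × D_ev = D_iv
D_ev = D_iv / F = 250 / 0.9 = 277.778 mg

D_rectal = 278 mg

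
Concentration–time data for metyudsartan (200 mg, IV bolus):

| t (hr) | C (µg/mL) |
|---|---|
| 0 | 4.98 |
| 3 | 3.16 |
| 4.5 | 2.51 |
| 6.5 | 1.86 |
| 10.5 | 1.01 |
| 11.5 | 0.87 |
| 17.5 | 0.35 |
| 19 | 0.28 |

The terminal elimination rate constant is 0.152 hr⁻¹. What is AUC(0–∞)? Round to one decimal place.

Trapezoidal AUC_0→19:
  [0→3]: (4.98+3.16)/2 × 3 = 12.21
  [3→4.5]: (3.16+2.51)/2 × 1.5 = 4.2525
  [4.5→6.5]: (2.51+1.86)/2 × 2 = 4.37
  [6.5→10.5]: (1.86+1.01)/2 × 4 = 5.74
  [10.5→11.5]: (1.01+0.87)/2 × 1 = 0.94
  [11.5→17.5]: (0.87+0.35)/2 × 6 = 3.66
  [17.5→19]: (0.35+0.28)/2 × 1.5 = 0.4725
  Sum = 31.645 µg/mL·hr
Extrapolated tail: C_last / k_e = 0.28 / 0.152 = 1.842
AUC_0→∞ = 31.645 + 1.842 = 33.487 µg/mL·hr

AUC = 33.5 µg/mL·hr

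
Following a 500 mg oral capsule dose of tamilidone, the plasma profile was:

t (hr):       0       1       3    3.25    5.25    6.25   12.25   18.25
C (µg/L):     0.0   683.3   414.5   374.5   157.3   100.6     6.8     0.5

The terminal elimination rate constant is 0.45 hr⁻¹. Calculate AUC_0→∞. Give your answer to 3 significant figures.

Trapezoidal AUC_0→18.25:
  [0→1]: (0.0+683.3)/2 × 1 = 341.65
  [1→3]: (683.3+414.5)/2 × 2 = 1097.8
  [3→3.25]: (414.5+374.5)/2 × 0.25 = 98.625
  [3.25→5.25]: (374.5+157.3)/2 × 2 = 531.8
  [5.25→6.25]: (157.3+100.6)/2 × 1 = 128.95
  [6.25→12.25]: (100.6+6.8)/2 × 6 = 322.2
  [12.25→18.25]: (6.8+0.5)/2 × 6 = 21.9
  Sum = 2542.925 µg/L·hr
Extrapolated tail: C_last / k_e = 0.5 / 0.45 = 1.111
AUC_0→∞ = 2542.925 + 1.111 = 2544.036 µg/L·hr

AUC = 2540 µg/L·hr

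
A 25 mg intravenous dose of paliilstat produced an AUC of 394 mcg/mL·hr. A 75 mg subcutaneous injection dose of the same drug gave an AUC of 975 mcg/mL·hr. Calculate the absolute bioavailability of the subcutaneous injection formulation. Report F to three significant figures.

F = 0.825

F = (AUC_ev / D_ev) / (AUC_iv / D_iv)
  = (975/75) / (394/25)
  = 13 / 15.76 = 0.8249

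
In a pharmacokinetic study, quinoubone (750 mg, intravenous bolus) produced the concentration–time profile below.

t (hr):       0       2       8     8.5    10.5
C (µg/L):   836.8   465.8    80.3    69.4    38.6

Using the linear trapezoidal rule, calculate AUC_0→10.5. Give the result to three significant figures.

Trapezoidal AUC_0→10.5:
  [0→2]: (836.8+465.8)/2 × 2 = 1302.6
  [2→8]: (465.8+80.3)/2 × 6 = 1638.3
  [8→8.5]: (80.3+69.4)/2 × 0.5 = 37.425
  [8.5→10.5]: (69.4+38.6)/2 × 2 = 108.0
  Sum = 3086.325 µg/L·hr

AUC = 3090 µg/L·hr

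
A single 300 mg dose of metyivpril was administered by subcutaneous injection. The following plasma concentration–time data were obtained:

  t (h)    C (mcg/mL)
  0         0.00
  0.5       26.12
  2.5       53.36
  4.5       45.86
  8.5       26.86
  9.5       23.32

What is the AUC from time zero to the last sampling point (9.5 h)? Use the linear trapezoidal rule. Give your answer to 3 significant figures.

AUC = 356 mcg/mL·h

Trapezoidal AUC_0→9.5:
  [0→0.5]: (0.00+26.12)/2 × 0.5 = 6.53
  [0.5→2.5]: (26.12+53.36)/2 × 2 = 79.48
  [2.5→4.5]: (53.36+45.86)/2 × 2 = 99.22
  [4.5→8.5]: (45.86+26.86)/2 × 4 = 145.44
  [8.5→9.5]: (26.86+23.32)/2 × 1 = 25.09
  Sum = 355.76 mcg/mL·h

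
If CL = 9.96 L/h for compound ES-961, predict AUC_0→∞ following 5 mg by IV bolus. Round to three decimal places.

AUC = 0.502 mg/L·h

AUC_0→∞ = Dose_iv / CL
        = 5 / 9.96 = 0.502008 mg/L·h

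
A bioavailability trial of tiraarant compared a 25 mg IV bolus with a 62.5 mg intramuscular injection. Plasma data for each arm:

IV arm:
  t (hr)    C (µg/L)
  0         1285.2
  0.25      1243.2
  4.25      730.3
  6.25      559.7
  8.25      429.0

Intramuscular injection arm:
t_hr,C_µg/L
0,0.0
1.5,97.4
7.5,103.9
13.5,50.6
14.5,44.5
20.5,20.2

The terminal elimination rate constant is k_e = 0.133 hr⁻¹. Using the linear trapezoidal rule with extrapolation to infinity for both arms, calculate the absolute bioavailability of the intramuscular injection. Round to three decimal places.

F = 0.063

Trapezoidal AUC_0→8.25 (IV):
  [0→0.25]: (1285.2+1243.2)/2 × 0.25 = 316.05
  [0.25→4.25]: (1243.2+730.3)/2 × 4 = 3947.0
  [4.25→6.25]: (730.3+559.7)/2 × 2 = 1290.0
  [6.25→8.25]: (559.7+429.0)/2 × 2 = 988.7
  Sum = 6541.75 µg/L·hr
IV tail: 429.0/0.133 = 3225.564; AUC_iv,0→∞ = 6541.75 + 3225.564 = 9767.314 µg/L·hr
Trapezoidal AUC_0→20.5 (intramuscular injection):
  [0→1.5]: (0.0+97.4)/2 × 1.5 = 73.05
  [1.5→7.5]: (97.4+103.9)/2 × 6 = 603.9
  [7.5→13.5]: (103.9+50.6)/2 × 6 = 463.5
  [13.5→14.5]: (50.6+44.5)/2 × 1 = 47.55
  [14.5→20.5]: (44.5+20.2)/2 × 6 = 194.1
  Sum = 1382.1 µg/L·hr
intramuscular injection tail: 20.2/0.133 = 151.880; AUC_ev,0→∞ = 1382.1 + 151.880 = 1533.98 µg/L·hr
F = (AUC_ev/D_ev)/(AUC_iv/D_iv) = (1533.98/62.5)/(9767.314/25) = 24.54368/390.69256 = 0.0628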